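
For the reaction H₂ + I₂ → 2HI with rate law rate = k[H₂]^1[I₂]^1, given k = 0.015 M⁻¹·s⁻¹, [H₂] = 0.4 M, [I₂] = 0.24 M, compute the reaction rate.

0.00144 M/s

Step 1: The rate law is rate = k[H₂]^1[I₂]^1
Step 2: Substitute: rate = 0.015 × (0.4)^1 × (0.24)^1
Step 3: rate = 0.015 × 0.4 × 0.24 = 0.00144 M/s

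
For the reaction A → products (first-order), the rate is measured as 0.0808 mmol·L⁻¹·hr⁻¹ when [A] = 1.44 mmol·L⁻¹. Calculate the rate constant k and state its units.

0.05611 hr⁻¹

Step 1: rate = k[A]^1, so k = rate / [A]^1.
Step 2: k = 0.0808 / (1.44)^1 = 0.0808 / 1.44.
Step 3: k = 0.05611 hr⁻¹.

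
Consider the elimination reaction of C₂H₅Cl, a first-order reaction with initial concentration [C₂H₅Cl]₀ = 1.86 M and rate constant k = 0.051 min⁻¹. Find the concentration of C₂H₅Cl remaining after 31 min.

0.3827 M

Step 1: For a first-order reaction: [C₂H₅Cl] = [C₂H₅Cl]₀ × e^(-kt)
Step 2: [C₂H₅Cl] = 1.86 × e^(-0.051 × 31)
Step 3: [C₂H₅Cl] = 1.86 × e^(-1.581)
Step 4: [C₂H₅Cl] = 1.86 × 0.205769 = 0.3827 M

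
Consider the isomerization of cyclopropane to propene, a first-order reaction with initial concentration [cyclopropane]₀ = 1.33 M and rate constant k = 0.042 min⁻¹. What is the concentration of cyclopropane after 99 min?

0.0208 M

Step 1: For a first-order reaction: [cyclopropane] = [cyclopropane]₀ × e^(-kt)
Step 2: [cyclopropane] = 1.33 × e^(-0.042 × 99)
Step 3: [cyclopropane] = 1.33 × e^(-4.158)
Step 4: [cyclopropane] = 1.33 × 0.0156388 = 0.0208 M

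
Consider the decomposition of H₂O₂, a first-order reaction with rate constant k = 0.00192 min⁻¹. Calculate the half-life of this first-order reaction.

361 min

Step 1: For a first-order reaction, t₁/₂ = ln(2)/k
Step 2: t₁/₂ = ln(2)/0.00192
Step 3: t₁/₂ = 0.6931/0.00192 = 361 min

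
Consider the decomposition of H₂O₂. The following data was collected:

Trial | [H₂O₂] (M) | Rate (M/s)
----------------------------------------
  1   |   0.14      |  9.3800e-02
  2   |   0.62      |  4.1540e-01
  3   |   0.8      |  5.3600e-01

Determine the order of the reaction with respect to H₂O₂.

first order (1)

Step 1: Compare trials to find order n where rate₂/rate₁ = ([H₂O₂]₂/[H₂O₂]₁)^n
Step 2: rate₂/rate₁ = 4.1540e-01/9.3800e-02 = 4.429
Step 3: [H₂O₂]₂/[H₂O₂]₁ = 0.62/0.14 = 4.429
Step 4: n = ln(4.429)/ln(4.429) = 1.00 ≈ 1
Step 5: The reaction is first order in H₂O₂.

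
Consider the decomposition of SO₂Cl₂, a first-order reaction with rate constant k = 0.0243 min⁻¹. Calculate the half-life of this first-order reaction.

28.52 min

Step 1: For a first-order reaction, t₁/₂ = ln(2)/k
Step 2: t₁/₂ = ln(2)/0.0243
Step 3: t₁/₂ = 0.6931/0.0243 = 28.52 min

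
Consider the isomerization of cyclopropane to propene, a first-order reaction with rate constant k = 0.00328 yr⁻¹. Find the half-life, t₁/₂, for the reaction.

211.3 yr

Step 1: For a first-order reaction, t₁/₂ = ln(2)/k
Step 2: t₁/₂ = ln(2)/0.00328
Step 3: t₁/₂ = 0.6931/0.00328 = 211.3 yr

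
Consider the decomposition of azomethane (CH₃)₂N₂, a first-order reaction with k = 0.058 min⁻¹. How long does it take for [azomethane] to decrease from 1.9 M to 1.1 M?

9.423 min

Step 1: For first-order: t = ln([azomethane]₀/[azomethane])/k
Step 2: t = ln(1.9/1.1)/0.058
Step 3: t = ln(1.727)/0.058
Step 4: t = 0.5465/0.058 = 9.423 min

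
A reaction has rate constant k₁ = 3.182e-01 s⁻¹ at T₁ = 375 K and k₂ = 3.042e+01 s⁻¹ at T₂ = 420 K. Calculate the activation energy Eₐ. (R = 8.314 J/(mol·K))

132.7 kJ/mol

Step 1: Use the two-temperature Arrhenius form: ln(k₂/k₁) = -Eₐ/R × (1/T₂ - 1/T₁)
Step 2: ln(k₂/k₁) = ln(3.042e+01/3.182e-01) = ln(95.6003) = 4.56018
Step 3: 1/T₂ - 1/T₁ = 1/420 - 1/375 = -2.857143e-04 K⁻¹
Step 4: Eₐ = -R × ln(k₂/k₁) / (1/T₂ - 1/T₁) = -8.314 × 4.56018 / -2.857143e-04
Step 5: Eₐ = 1.3270e+05 J/mol = 132.7 kJ/mol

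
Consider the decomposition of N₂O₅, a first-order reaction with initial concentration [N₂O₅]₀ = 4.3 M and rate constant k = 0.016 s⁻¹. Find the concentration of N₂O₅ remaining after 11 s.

3.606 M

Step 1: For a first-order reaction: [N₂O₅] = [N₂O₅]₀ × e^(-kt)
Step 2: [N₂O₅] = 4.3 × e^(-0.016 × 11)
Step 3: [N₂O₅] = 4.3 × e^(-0.176)
Step 4: [N₂O₅] = 4.3 × 0.838618 = 3.606 M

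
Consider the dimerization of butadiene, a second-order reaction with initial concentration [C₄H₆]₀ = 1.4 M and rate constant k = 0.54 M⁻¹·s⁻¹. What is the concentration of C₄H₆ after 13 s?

0.1293 M

Step 1: For a second-order reaction: 1/[C₄H₆] = 1/[C₄H₆]₀ + kt
Step 2: 1/[C₄H₆] = 1/1.4 + 0.54 × 13
Step 3: 1/[C₄H₆] = 0.7143 + 7.02 = 7.734
Step 4: [C₄H₆] = 1/7.734 = 0.1293 M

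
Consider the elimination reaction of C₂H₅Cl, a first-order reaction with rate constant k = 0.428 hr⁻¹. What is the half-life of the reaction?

1.62 hr

Step 1: For a first-order reaction, t₁/₂ = ln(2)/k
Step 2: t₁/₂ = ln(2)/0.428
Step 3: t₁/₂ = 0.6931/0.428 = 1.62 hr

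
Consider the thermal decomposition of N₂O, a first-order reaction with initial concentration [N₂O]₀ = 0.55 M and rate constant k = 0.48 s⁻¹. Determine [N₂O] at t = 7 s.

0.0191 M

Step 1: For a first-order reaction: [N₂O] = [N₂O]₀ × e^(-kt)
Step 2: [N₂O] = 0.55 × e^(-0.48 × 7)
Step 3: [N₂O] = 0.55 × e^(-3.36)
Step 4: [N₂O] = 0.55 × 0.0347353 = 0.0191 M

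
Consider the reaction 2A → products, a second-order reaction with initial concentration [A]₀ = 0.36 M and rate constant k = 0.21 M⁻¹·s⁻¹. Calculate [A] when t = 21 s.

0.1391 M

Step 1: For a second-order reaction: 1/[A] = 1/[A]₀ + kt
Step 2: 1/[A] = 1/0.36 + 0.21 × 21
Step 3: 1/[A] = 2.778 + 4.41 = 7.188
Step 4: [A] = 1/7.188 = 0.1391 M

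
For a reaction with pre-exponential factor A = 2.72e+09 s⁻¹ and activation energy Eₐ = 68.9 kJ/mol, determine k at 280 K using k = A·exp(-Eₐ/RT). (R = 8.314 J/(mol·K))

3.81e-04 s⁻¹

Step 1: Use the Arrhenius equation: k = A × exp(-Eₐ/RT)
Step 2: Convert Eₐ to J/mol: 68.9 kJ/mol = 68900 J/mol
Step 3: Calculate the exponent: -Eₐ/(RT) = -68900/(8.314 × 280) = -29.59724
Step 4: k = 2.72e+09 × exp(-29.59724)
Step 5: k = 2.72e+09 × 1.39985e-13 = 3.8076e-04 s⁻¹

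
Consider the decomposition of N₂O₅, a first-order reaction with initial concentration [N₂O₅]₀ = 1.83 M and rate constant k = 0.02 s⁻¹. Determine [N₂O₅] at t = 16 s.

1.329 M

Step 1: For a first-order reaction: [N₂O₅] = [N₂O₅]₀ × e^(-kt)
Step 2: [N₂O₅] = 1.83 × e^(-0.02 × 16)
Step 3: [N₂O₅] = 1.83 × e^(-0.32)
Step 4: [N₂O₅] = 1.83 × 0.726149 = 1.329 M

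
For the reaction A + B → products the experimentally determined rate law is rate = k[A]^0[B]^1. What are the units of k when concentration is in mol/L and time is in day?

day⁻¹

Step 1: Overall order = 0 + 1 = 1.
Step 2: rate has units mol/L·day⁻¹; [A]^0[B]^1 has units (mol/L)^1.
Step 3: k = rate/([A]^0[B]^1), so units of k = (mol/L)^(1-1)·day⁻¹ = day⁻¹.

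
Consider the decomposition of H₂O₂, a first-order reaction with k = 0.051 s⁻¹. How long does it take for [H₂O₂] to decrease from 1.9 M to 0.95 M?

13.59 s

Step 1: For first-order: t = ln([H₂O₂]₀/[H₂O₂])/k
Step 2: t = ln(1.9/0.95)/0.051
Step 3: t = ln(2)/0.051
Step 4: t = 0.6931/0.051 = 13.59 s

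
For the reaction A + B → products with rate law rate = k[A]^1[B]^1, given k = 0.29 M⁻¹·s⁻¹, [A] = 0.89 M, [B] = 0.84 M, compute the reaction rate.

0.2168 M/s

Step 1: The rate law is rate = k[A]^1[B]^1
Step 2: Substitute: rate = 0.29 × (0.89)^1 × (0.84)^1
Step 3: rate = 0.29 × 0.89 × 0.84 = 0.216804 M/s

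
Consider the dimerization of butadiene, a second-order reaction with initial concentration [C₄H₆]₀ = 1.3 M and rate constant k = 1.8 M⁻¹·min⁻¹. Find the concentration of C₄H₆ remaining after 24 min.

0.02274 M

Step 1: For a second-order reaction: 1/[C₄H₆] = 1/[C₄H₆]₀ + kt
Step 2: 1/[C₄H₆] = 1/1.3 + 1.8 × 24
Step 3: 1/[C₄H₆] = 0.7692 + 43.2 = 43.97
Step 4: [C₄H₆] = 1/43.97 = 0.02274 M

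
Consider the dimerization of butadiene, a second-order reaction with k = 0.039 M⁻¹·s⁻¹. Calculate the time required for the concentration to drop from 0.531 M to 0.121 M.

163.6 s

Step 1: For second-order: t = (1/[C₄H₆] - 1/[C₄H₆]₀)/k
Step 2: t = (1/0.121 - 1/0.531)/0.039
Step 3: t = (8.264 - 1.883)/0.039
Step 4: t = 6.381/0.039 = 163.6 s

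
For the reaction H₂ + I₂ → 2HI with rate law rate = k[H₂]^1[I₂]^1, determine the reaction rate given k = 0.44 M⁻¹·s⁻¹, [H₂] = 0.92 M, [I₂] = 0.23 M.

0.0931 M/s

Step 1: The rate law is rate = k[H₂]^1[I₂]^1
Step 2: Substitute: rate = 0.44 × (0.92)^1 × (0.23)^1
Step 3: rate = 0.44 × 0.92 × 0.23 = 0.093104 M/s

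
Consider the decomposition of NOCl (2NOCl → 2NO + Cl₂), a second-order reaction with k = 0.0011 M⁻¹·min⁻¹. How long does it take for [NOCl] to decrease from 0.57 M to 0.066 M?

1.218e+04 min

Step 1: For second-order: t = (1/[NOCl] - 1/[NOCl]₀)/k
Step 2: t = (1/0.066 - 1/0.57)/0.0011
Step 3: t = (15.15 - 1.754)/0.0011
Step 4: t = 13.4/0.0011 = 1.218e+04 min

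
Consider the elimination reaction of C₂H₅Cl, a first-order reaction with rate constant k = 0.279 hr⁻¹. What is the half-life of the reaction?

2.484 hr

Step 1: For a first-order reaction, t₁/₂ = ln(2)/k
Step 2: t₁/₂ = ln(2)/0.279
Step 3: t₁/₂ = 0.6931/0.279 = 2.484 hr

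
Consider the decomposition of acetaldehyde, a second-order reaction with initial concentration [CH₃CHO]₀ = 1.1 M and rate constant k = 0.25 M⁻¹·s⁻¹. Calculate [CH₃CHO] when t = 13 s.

0.2404 M

Step 1: For a second-order reaction: 1/[CH₃CHO] = 1/[CH₃CHO]₀ + kt
Step 2: 1/[CH₃CHO] = 1/1.1 + 0.25 × 13
Step 3: 1/[CH₃CHO] = 0.9091 + 3.25 = 4.159
Step 4: [CH₃CHO] = 1/4.159 = 0.2404 M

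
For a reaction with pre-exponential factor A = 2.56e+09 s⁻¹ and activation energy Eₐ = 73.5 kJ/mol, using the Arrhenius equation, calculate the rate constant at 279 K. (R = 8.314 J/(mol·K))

4.44e-05 s⁻¹

Step 1: Use the Arrhenius equation: k = A × exp(-Eₐ/RT)
Step 2: Convert Eₐ to J/mol: 73.5 kJ/mol = 73500 J/mol
Step 3: Calculate the exponent: -Eₐ/(RT) = -73500/(8.314 × 279) = -31.68642
Step 4: k = 2.56e+09 × exp(-31.68642)
Step 5: k = 2.56e+09 × 1.73286e-14 = 4.4361e-05 s⁻¹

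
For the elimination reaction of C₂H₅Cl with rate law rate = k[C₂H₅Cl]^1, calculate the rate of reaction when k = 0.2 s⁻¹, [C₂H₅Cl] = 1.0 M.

0.2 M/s

Step 1: Identify the rate law: rate = k[C₂H₅Cl]^1
Step 2: Substitute values: rate = 0.2 × (1.0)^1
Step 3: Calculate: rate = 0.2 × 1 = 0.2 M/s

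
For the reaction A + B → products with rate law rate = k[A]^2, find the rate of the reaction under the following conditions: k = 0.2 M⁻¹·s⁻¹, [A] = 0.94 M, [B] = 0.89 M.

0.1767 M/s

Step 1: The rate law is rate = k[A]^2
Step 2: Note that the rate does not depend on [B] (zero order in B).
Step 3: rate = 0.2 × (0.94)^2 = 0.17672 M/s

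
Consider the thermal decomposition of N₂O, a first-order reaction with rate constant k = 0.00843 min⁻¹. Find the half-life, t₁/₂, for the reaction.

82.22 min

Step 1: For a first-order reaction, t₁/₂ = ln(2)/k
Step 2: t₁/₂ = ln(2)/0.00843
Step 3: t₁/₂ = 0.6931/0.00843 = 82.22 min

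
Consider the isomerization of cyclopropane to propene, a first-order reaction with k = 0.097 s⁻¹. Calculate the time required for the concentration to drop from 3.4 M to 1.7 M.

7.146 s

Step 1: For first-order: t = ln([cyclopropane]₀/[cyclopropane])/k
Step 2: t = ln(3.4/1.7)/0.097
Step 3: t = ln(2)/0.097
Step 4: t = 0.6931/0.097 = 7.146 s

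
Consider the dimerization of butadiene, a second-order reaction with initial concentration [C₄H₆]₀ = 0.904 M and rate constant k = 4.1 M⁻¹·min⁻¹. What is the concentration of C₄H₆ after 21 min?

0.01147 M

Step 1: For a second-order reaction: 1/[C₄H₆] = 1/[C₄H₆]₀ + kt
Step 2: 1/[C₄H₆] = 1/0.904 + 4.1 × 21
Step 3: 1/[C₄H₆] = 1.106 + 86.1 = 87.21
Step 4: [C₄H₆] = 1/87.21 = 0.01147 M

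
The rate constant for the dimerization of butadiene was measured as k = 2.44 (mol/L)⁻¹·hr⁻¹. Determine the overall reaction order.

second order (2)

Step 1: The units of k for an nth-order reaction are (concentration)^(1-n)·(time)⁻¹.
Step 2: Here k has units (mol/L)⁻¹·hr⁻¹, so the concentration exponent is -1.
Step 3: 1 - n = -1 ⇒ n = 2. The reaction is second order.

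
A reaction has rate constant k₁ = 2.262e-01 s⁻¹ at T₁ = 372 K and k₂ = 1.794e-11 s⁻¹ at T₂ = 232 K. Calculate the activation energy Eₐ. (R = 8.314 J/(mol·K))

119.2 kJ/mol

Step 1: Use the two-temperature Arrhenius form: ln(k₂/k₁) = -Eₐ/R × (1/T₂ - 1/T₁)
Step 2: ln(k₂/k₁) = ln(1.794e-11/2.262e-01) = ln(7.93103e-11) = -23.2577
Step 3: 1/T₂ - 1/T₁ = 1/232 - 1/372 = 1.622173e-03 K⁻¹
Step 4: Eₐ = -R × ln(k₂/k₁) / (1/T₂ - 1/T₁) = -8.314 × -23.2577 / 1.622173e-03
Step 5: Eₐ = 1.1920e+05 J/mol = 119.2 kJ/mol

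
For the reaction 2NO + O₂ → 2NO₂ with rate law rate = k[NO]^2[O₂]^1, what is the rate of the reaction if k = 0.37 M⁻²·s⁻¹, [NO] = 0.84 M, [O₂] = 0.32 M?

0.08354 M/s

Step 1: The rate law is rate = k[NO]^2[O₂]^1
Step 2: Substitute: rate = 0.37 × (0.84)^2 × (0.32)^1
Step 3: rate = 0.37 × 0.7056 × 0.32 = 0.083543 M/s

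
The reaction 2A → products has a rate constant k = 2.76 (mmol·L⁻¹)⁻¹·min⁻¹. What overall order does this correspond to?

second order (2)

Step 1: The units of k for an nth-order reaction are (concentration)^(1-n)·(time)⁻¹.
Step 2: Here k has units (mmol·L⁻¹)⁻¹·min⁻¹, so the concentration exponent is -1.
Step 3: 1 - n = -1 ⇒ n = 2. The reaction is second order.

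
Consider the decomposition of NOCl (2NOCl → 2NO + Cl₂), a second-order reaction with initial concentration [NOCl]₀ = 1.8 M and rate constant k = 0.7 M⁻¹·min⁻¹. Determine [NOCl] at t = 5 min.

0.2466 M

Step 1: For a second-order reaction: 1/[NOCl] = 1/[NOCl]₀ + kt
Step 2: 1/[NOCl] = 1/1.8 + 0.7 × 5
Step 3: 1/[NOCl] = 0.5556 + 3.5 = 4.056
Step 4: [NOCl] = 1/4.056 = 0.2466 M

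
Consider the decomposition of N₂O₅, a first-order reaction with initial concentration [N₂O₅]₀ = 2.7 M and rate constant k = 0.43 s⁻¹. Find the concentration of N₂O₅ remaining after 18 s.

0.001175 M

Step 1: For a first-order reaction: [N₂O₅] = [N₂O₅]₀ × e^(-kt)
Step 2: [N₂O₅] = 2.7 × e^(-0.43 × 18)
Step 3: [N₂O₅] = 2.7 × e^(-7.74)
Step 4: [N₂O₅] = 2.7 × 0.000435072 = 0.001175 M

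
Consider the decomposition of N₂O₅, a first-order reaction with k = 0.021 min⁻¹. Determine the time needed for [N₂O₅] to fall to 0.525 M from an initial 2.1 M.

66.01 min

Step 1: For first-order: t = ln([N₂O₅]₀/[N₂O₅])/k
Step 2: t = ln(2.1/0.525)/0.021
Step 3: t = ln(4)/0.021
Step 4: t = 1.386/0.021 = 66.01 min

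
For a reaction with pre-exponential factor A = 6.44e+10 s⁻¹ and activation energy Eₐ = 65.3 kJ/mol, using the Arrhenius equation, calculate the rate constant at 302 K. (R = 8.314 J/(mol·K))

3.27e-01 s⁻¹

Step 1: Use the Arrhenius equation: k = A × exp(-Eₐ/RT)
Step 2: Convert Eₐ to J/mol: 65.3 kJ/mol = 65300 J/mol
Step 3: Calculate the exponent: -Eₐ/(RT) = -65300/(8.314 × 302) = -26.00736
Step 4: k = 6.44e+10 × exp(-26.00736)
Step 5: k = 6.44e+10 × 5.07162e-12 = 3.2661e-01 s⁻¹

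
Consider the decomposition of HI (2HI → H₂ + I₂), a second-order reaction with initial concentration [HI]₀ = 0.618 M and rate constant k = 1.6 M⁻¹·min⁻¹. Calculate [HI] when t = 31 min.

0.01952 M

Step 1: For a second-order reaction: 1/[HI] = 1/[HI]₀ + kt
Step 2: 1/[HI] = 1/0.618 + 1.6 × 31
Step 3: 1/[HI] = 1.618 + 49.6 = 51.22
Step 4: [HI] = 1/51.22 = 0.01952 M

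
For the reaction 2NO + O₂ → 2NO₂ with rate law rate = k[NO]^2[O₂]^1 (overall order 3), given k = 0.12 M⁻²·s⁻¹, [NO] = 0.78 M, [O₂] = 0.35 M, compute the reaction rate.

0.02555 M/s

Step 1: The rate law is rate = k[NO]^2[O₂]^1, overall order = 2+1 = 3
Step 2: Substitute values: rate = 0.12 × (0.78)^2 × (0.35)^1
Step 3: rate = 0.12 × 0.6084 × 0.35 = 0.0255528 M/s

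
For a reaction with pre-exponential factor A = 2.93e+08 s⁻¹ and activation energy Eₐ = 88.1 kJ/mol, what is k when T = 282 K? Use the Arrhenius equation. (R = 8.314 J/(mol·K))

1.40e-08 s⁻¹

Step 1: Use the Arrhenius equation: k = A × exp(-Eₐ/RT)
Step 2: Convert Eₐ to J/mol: 88.1 kJ/mol = 88100 J/mol
Step 3: Calculate the exponent: -Eₐ/(RT) = -88100/(8.314 × 282) = -37.57654
Step 4: k = 2.93e+08 × exp(-37.57654)
Step 5: k = 2.93e+08 × 4.79420e-17 = 1.4047e-08 s⁻¹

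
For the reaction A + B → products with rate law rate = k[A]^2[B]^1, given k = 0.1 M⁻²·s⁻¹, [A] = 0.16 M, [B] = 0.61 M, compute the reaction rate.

0.001562 M/s

Step 1: The rate law is rate = k[A]^2[B]^1
Step 2: Substitute: rate = 0.1 × (0.16)^2 × (0.61)^1
Step 3: rate = 0.1 × 0.0256 × 0.61 = 0.0015616 M/s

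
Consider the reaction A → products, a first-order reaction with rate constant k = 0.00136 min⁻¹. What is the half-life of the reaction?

509.7 min

Step 1: For a first-order reaction, t₁/₂ = ln(2)/k
Step 2: t₁/₂ = ln(2)/0.00136
Step 3: t₁/₂ = 0.6931/0.00136 = 509.7 min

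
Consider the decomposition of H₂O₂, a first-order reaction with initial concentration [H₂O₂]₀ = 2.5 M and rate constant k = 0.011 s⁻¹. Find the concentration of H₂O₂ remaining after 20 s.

2.006 M

Step 1: For a first-order reaction: [H₂O₂] = [H₂O₂]₀ × e^(-kt)
Step 2: [H₂O₂] = 2.5 × e^(-0.011 × 20)
Step 3: [H₂O₂] = 2.5 × e^(-0.22)
Step 4: [H₂O₂] = 2.5 × 0.802519 = 2.006 M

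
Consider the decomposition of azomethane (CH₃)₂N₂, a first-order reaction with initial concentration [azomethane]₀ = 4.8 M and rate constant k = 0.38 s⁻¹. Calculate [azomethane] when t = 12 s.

0.05022 M

Step 1: For a first-order reaction: [azomethane] = [azomethane]₀ × e^(-kt)
Step 2: [azomethane] = 4.8 × e^(-0.38 × 12)
Step 3: [azomethane] = 4.8 × e^(-4.56)
Step 4: [azomethane] = 4.8 × 0.0104621 = 0.05022 M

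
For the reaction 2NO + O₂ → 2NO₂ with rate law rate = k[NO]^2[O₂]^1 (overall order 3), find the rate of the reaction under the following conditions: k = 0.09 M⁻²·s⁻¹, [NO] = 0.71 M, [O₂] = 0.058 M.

0.002631 M/s

Step 1: The rate law is rate = k[NO]^2[O₂]^1, overall order = 2+1 = 3
Step 2: Substitute values: rate = 0.09 × (0.71)^2 × (0.058)^1
Step 3: rate = 0.09 × 0.5041 × 0.058 = 0.0026314 M/s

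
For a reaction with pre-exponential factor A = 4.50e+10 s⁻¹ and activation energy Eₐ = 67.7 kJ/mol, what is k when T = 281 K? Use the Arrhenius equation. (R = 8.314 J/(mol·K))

1.17e-02 s⁻¹

Step 1: Use the Arrhenius equation: k = A × exp(-Eₐ/RT)
Step 2: Convert Eₐ to J/mol: 67.7 kJ/mol = 67700 J/mol
Step 3: Calculate the exponent: -Eₐ/(RT) = -67700/(8.314 × 281) = -28.97826
Step 4: k = 4.50e+10 × exp(-28.97826)
Step 5: k = 4.50e+10 × 2.59957e-13 = 1.1698e-02 s⁻¹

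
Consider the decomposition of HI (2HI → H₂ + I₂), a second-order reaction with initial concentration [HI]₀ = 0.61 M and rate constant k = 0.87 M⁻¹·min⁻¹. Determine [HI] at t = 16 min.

0.06427 M

Step 1: For a second-order reaction: 1/[HI] = 1/[HI]₀ + kt
Step 2: 1/[HI] = 1/0.61 + 0.87 × 16
Step 3: 1/[HI] = 1.639 + 13.92 = 15.56
Step 4: [HI] = 1/15.56 = 0.06427 M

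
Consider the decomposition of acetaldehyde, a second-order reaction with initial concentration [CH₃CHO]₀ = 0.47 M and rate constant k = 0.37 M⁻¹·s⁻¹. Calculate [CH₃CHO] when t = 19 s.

0.1092 M

Step 1: For a second-order reaction: 1/[CH₃CHO] = 1/[CH₃CHO]₀ + kt
Step 2: 1/[CH₃CHO] = 1/0.47 + 0.37 × 19
Step 3: 1/[CH₃CHO] = 2.128 + 7.03 = 9.158
Step 4: [CH₃CHO] = 1/9.158 = 0.1092 M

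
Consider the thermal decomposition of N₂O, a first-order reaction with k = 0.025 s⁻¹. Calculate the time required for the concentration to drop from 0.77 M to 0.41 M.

25.21 s

Step 1: For first-order: t = ln([N₂O]₀/[N₂O])/k
Step 2: t = ln(0.77/0.41)/0.025
Step 3: t = ln(1.878)/0.025
Step 4: t = 0.6302/0.025 = 25.21 s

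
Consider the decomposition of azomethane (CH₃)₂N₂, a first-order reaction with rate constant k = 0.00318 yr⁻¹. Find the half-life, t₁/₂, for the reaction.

218 yr

Step 1: For a first-order reaction, t₁/₂ = ln(2)/k
Step 2: t₁/₂ = ln(2)/0.00318
Step 3: t₁/₂ = 0.6931/0.00318 = 218 yr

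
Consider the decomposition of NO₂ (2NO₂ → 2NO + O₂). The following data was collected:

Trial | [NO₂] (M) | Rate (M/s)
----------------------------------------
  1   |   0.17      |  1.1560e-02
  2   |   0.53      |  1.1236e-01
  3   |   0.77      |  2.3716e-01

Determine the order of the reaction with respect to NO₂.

second order (2)

Step 1: Compare trials to find order n where rate₂/rate₁ = ([NO₂]₂/[NO₂]₁)^n
Step 2: rate₂/rate₁ = 1.1236e-01/1.1560e-02 = 9.72
Step 3: [NO₂]₂/[NO₂]₁ = 0.53/0.17 = 3.118
Step 4: n = ln(9.72)/ln(3.118) = 2.00 ≈ 2
Step 5: The reaction is second order in NO₂.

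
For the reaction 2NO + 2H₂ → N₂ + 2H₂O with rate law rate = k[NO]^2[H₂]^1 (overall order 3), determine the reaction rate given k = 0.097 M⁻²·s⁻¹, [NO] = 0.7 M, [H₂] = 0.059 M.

0.002804 M/s

Step 1: The rate law is rate = k[NO]^2[H₂]^1, overall order = 2+1 = 3
Step 2: Substitute values: rate = 0.097 × (0.7)^2 × (0.059)^1
Step 3: rate = 0.097 × 0.49 × 0.059 = 0.00280427 M/s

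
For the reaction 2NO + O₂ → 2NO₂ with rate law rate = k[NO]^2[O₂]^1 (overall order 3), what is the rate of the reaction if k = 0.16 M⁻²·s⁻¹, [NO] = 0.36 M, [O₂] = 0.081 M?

0.00168 M/s

Step 1: The rate law is rate = k[NO]^2[O₂]^1, overall order = 2+1 = 3
Step 2: Substitute values: rate = 0.16 × (0.36)^2 × (0.081)^1
Step 3: rate = 0.16 × 0.1296 × 0.081 = 0.00167962 M/s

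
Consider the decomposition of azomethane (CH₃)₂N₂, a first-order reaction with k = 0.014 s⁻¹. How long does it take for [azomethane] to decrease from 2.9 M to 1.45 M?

49.51 s

Step 1: For first-order: t = ln([azomethane]₀/[azomethane])/k
Step 2: t = ln(2.9/1.45)/0.014
Step 3: t = ln(2)/0.014
Step 4: t = 0.6931/0.014 = 49.51 s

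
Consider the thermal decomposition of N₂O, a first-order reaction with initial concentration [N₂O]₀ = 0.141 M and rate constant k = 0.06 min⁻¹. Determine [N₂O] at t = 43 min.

0.01068 M

Step 1: For a first-order reaction: [N₂O] = [N₂O]₀ × e^(-kt)
Step 2: [N₂O] = 0.141 × e^(-0.06 × 43)
Step 3: [N₂O] = 0.141 × e^(-2.58)
Step 4: [N₂O] = 0.141 × 0.075774 = 0.01068 M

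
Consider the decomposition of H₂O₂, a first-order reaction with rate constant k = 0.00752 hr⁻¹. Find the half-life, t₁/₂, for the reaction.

92.17 hr

Step 1: For a first-order reaction, t₁/₂ = ln(2)/k
Step 2: t₁/₂ = ln(2)/0.00752
Step 3: t₁/₂ = 0.6931/0.00752 = 92.17 hr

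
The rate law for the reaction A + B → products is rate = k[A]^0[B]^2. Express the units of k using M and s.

M⁻¹·s⁻¹

Step 1: Overall order = 0 + 2 = 2.
Step 2: rate has units M·s⁻¹; [A]^0[B]^2 has units M^2.
Step 3: k = rate/([A]^0[B]^2), so units of k = M^(1-2)·s⁻¹ = M⁻¹·s⁻¹.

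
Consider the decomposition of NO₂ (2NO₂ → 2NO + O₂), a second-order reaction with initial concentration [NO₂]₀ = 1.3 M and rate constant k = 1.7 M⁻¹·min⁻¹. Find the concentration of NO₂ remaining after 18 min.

0.03188 M

Step 1: For a second-order reaction: 1/[NO₂] = 1/[NO₂]₀ + kt
Step 2: 1/[NO₂] = 1/1.3 + 1.7 × 18
Step 3: 1/[NO₂] = 0.7692 + 30.6 = 31.37
Step 4: [NO₂] = 1/31.37 = 0.03188 M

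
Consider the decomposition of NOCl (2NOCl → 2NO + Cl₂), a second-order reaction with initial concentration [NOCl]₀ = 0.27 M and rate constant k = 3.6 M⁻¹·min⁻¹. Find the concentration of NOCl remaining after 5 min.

0.04608 M

Step 1: For a second-order reaction: 1/[NOCl] = 1/[NOCl]₀ + kt
Step 2: 1/[NOCl] = 1/0.27 + 3.6 × 5
Step 3: 1/[NOCl] = 3.704 + 18 = 21.7
Step 4: [NOCl] = 1/21.7 = 0.04608 M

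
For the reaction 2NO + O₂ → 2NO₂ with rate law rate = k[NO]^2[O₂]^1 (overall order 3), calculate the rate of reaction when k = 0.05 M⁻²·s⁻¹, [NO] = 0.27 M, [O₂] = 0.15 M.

0.0005468 M/s

Step 1: The rate law is rate = k[NO]^2[O₂]^1, overall order = 2+1 = 3
Step 2: Substitute values: rate = 0.05 × (0.27)^2 × (0.15)^1
Step 3: rate = 0.05 × 0.0729 × 0.15 = 0.00054675 M/s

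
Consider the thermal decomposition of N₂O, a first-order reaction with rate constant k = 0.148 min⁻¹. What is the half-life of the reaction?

4.683 min

Step 1: For a first-order reaction, t₁/₂ = ln(2)/k
Step 2: t₁/₂ = ln(2)/0.148
Step 3: t₁/₂ = 0.6931/0.148 = 4.683 min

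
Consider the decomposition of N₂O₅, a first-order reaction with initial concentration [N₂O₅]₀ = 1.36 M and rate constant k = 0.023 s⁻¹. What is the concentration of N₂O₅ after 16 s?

0.9413 M

Step 1: For a first-order reaction: [N₂O₅] = [N₂O₅]₀ × e^(-kt)
Step 2: [N₂O₅] = 1.36 × e^(-0.023 × 16)
Step 3: [N₂O₅] = 1.36 × e^(-0.368)
Step 4: [N₂O₅] = 1.36 × 0.692117 = 0.9413 M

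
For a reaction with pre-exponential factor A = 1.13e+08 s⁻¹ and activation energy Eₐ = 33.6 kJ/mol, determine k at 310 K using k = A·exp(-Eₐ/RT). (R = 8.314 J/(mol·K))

2.46e+02 s⁻¹

Step 1: Use the Arrhenius equation: k = A × exp(-Eₐ/RT)
Step 2: Convert Eₐ to J/mol: 33.6 kJ/mol = 33600 J/mol
Step 3: Calculate the exponent: -Eₐ/(RT) = -33600/(8.314 × 310) = -13.03670
Step 4: k = 1.13e+08 × exp(-13.03670)
Step 5: k = 1.13e+08 × 2.17888e-06 = 2.4621e+02 s⁻¹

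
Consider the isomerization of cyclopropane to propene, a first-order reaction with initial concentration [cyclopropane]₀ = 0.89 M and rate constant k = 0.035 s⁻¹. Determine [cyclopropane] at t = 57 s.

0.1211 M

Step 1: For a first-order reaction: [cyclopropane] = [cyclopropane]₀ × e^(-kt)
Step 2: [cyclopropane] = 0.89 × e^(-0.035 × 57)
Step 3: [cyclopropane] = 0.89 × e^(-1.995)
Step 4: [cyclopropane] = 0.89 × 0.136014 = 0.1211 M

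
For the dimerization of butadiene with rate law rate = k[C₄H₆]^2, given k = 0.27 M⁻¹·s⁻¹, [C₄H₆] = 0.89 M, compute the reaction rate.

0.2139 M/s

Step 1: Identify the rate law: rate = k[C₄H₆]^2
Step 2: Substitute values: rate = 0.27 × (0.89)^2
Step 3: Calculate: rate = 0.27 × 0.7921 = 0.213867 M/s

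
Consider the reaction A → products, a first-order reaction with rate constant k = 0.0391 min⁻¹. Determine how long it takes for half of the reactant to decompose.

17.73 min

Step 1: For a first-order reaction, t₁/₂ = ln(2)/k
Step 2: t₁/₂ = ln(2)/0.0391
Step 3: t₁/₂ = 0.6931/0.0391 = 17.73 min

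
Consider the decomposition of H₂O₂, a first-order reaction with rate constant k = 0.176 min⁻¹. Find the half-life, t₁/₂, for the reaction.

3.938 min

Step 1: For a first-order reaction, t₁/₂ = ln(2)/k
Step 2: t₁/₂ = ln(2)/0.176
Step 3: t₁/₂ = 0.6931/0.176 = 3.938 min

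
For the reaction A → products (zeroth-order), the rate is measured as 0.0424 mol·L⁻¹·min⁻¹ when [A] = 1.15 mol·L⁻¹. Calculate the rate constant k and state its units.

0.0424 mol·L⁻¹·min⁻¹

Step 1: For a zeroth-order reaction, rate = k (independent of concentration).
Step 2: k = rate = 0.0424 mol·L⁻¹·min⁻¹.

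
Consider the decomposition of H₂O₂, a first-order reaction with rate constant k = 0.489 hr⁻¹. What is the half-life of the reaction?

1.417 hr

Step 1: For a first-order reaction, t₁/₂ = ln(2)/k
Step 2: t₁/₂ = ln(2)/0.489
Step 3: t₁/₂ = 0.6931/0.489 = 1.417 hr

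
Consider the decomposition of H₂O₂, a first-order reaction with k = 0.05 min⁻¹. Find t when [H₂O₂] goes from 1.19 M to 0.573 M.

14.62 min

Step 1: For first-order: t = ln([H₂O₂]₀/[H₂O₂])/k
Step 2: t = ln(1.19/0.573)/0.05
Step 3: t = ln(2.077)/0.05
Step 4: t = 0.7308/0.05 = 14.62 min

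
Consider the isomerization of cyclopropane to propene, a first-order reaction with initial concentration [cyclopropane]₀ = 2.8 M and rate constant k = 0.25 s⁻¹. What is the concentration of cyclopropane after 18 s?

0.03111 M

Step 1: For a first-order reaction: [cyclopropane] = [cyclopropane]₀ × e^(-kt)
Step 2: [cyclopropane] = 2.8 × e^(-0.25 × 18)
Step 3: [cyclopropane] = 2.8 × e^(-4.5)
Step 4: [cyclopropane] = 2.8 × 0.011109 = 0.03111 M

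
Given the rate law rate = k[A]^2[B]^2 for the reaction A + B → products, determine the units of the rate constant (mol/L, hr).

(mol/L)⁻³·hr⁻¹

Step 1: Overall order = 2 + 2 = 4.
Step 2: rate has units mol/L·hr⁻¹; [A]^2[B]^2 has units (mol/L)^4.
Step 3: k = rate/([A]^2[B]^2), so units of k = (mol/L)^(1-4)·hr⁻¹ = (mol/L)⁻³·hr⁻¹.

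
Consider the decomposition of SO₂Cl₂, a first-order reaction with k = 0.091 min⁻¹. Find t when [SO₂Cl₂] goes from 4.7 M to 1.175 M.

15.23 min

Step 1: For first-order: t = ln([SO₂Cl₂]₀/[SO₂Cl₂])/k
Step 2: t = ln(4.7/1.175)/0.091
Step 3: t = ln(4)/0.091
Step 4: t = 1.386/0.091 = 15.23 min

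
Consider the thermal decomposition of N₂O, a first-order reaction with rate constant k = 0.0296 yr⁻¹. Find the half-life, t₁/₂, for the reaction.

23.42 yr

Step 1: For a first-order reaction, t₁/₂ = ln(2)/k
Step 2: t₁/₂ = ln(2)/0.0296
Step 3: t₁/₂ = 0.6931/0.0296 = 23.42 yr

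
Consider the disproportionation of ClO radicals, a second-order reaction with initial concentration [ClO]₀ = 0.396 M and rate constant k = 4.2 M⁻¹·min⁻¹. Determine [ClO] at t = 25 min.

0.0093 M

Step 1: For a second-order reaction: 1/[ClO] = 1/[ClO]₀ + kt
Step 2: 1/[ClO] = 1/0.396 + 4.2 × 25
Step 3: 1/[ClO] = 2.525 + 105 = 107.5
Step 4: [ClO] = 1/107.5 = 0.0093 M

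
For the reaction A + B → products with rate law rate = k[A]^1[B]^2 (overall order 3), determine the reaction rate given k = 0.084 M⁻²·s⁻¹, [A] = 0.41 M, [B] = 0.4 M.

0.00551 M/s

Step 1: The rate law is rate = k[A]^1[B]^2, overall order = 1+2 = 3
Step 2: Substitute values: rate = 0.084 × (0.41)^1 × (0.4)^2
Step 3: rate = 0.084 × 0.41 × 0.16 = 0.0055104 M/s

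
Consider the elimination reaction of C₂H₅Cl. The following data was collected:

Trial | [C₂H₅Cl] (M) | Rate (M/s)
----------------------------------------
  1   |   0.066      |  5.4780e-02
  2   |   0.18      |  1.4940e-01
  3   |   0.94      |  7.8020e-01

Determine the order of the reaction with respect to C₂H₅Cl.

first order (1)

Step 1: Compare trials to find order n where rate₂/rate₁ = ([C₂H₅Cl]₂/[C₂H₅Cl]₁)^n
Step 2: rate₂/rate₁ = 1.4940e-01/5.4780e-02 = 2.727
Step 3: [C₂H₅Cl]₂/[C₂H₅Cl]₁ = 0.18/0.066 = 2.727
Step 4: n = ln(2.727)/ln(2.727) = 1.00 ≈ 1
Step 5: The reaction is first order in C₂H₅Cl.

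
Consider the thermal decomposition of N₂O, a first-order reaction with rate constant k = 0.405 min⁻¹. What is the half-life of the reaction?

1.711 min

Step 1: For a first-order reaction, t₁/₂ = ln(2)/k
Step 2: t₁/₂ = ln(2)/0.405
Step 3: t₁/₂ = 0.6931/0.405 = 1.711 min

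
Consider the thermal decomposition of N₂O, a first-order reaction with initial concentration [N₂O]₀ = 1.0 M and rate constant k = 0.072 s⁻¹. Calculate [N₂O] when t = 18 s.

0.2736 M

Step 1: For a first-order reaction: [N₂O] = [N₂O]₀ × e^(-kt)
Step 2: [N₂O] = 1.0 × e^(-0.072 × 18)
Step 3: [N₂O] = 1.0 × e^(-1.296)
Step 4: [N₂O] = 1.0 × 0.273624 = 0.2736 M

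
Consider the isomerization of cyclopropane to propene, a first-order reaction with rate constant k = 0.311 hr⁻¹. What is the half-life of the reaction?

2.229 hr

Step 1: For a first-order reaction, t₁/₂ = ln(2)/k
Step 2: t₁/₂ = ln(2)/0.311
Step 3: t₁/₂ = 0.6931/0.311 = 2.229 hr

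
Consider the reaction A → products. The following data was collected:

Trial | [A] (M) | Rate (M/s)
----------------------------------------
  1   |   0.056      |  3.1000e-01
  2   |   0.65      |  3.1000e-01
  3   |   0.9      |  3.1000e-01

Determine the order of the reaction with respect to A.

zeroth order (0)

Step 1: Compare trials - when concentration changes, rate stays constant.
Step 2: rate₂/rate₁ = 3.1000e-01/3.1000e-01 = 1
Step 3: [A]₂/[A]₁ = 0.65/0.056 = 11.61
Step 4: Since rate ratio ≈ (conc ratio)^0, the reaction is zeroth order.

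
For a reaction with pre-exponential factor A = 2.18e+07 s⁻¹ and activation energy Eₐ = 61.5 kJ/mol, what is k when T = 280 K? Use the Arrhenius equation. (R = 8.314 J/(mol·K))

7.33e-05 s⁻¹

Step 1: Use the Arrhenius equation: k = A × exp(-Eₐ/RT)
Step 2: Convert Eₐ to J/mol: 61.5 kJ/mol = 61500 J/mol
Step 3: Calculate the exponent: -Eₐ/(RT) = -61500/(8.314 × 280) = -26.41843
Step 4: k = 2.18e+07 × exp(-26.41843)
Step 5: k = 2.18e+07 × 3.36219e-12 = 7.3296e-05 s⁻¹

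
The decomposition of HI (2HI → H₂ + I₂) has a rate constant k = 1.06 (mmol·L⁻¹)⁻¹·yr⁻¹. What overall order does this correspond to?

second order (2)

Step 1: The units of k for an nth-order reaction are (concentration)^(1-n)·(time)⁻¹.
Step 2: Here k has units (mmol·L⁻¹)⁻¹·yr⁻¹, so the concentration exponent is -1.
Step 3: 1 - n = -1 ⇒ n = 2. The reaction is second order.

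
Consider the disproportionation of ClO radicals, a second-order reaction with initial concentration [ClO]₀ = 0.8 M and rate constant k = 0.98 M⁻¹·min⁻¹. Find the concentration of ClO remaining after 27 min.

0.03609 M

Step 1: For a second-order reaction: 1/[ClO] = 1/[ClO]₀ + kt
Step 2: 1/[ClO] = 1/0.8 + 0.98 × 27
Step 3: 1/[ClO] = 1.25 + 26.46 = 27.71
Step 4: [ClO] = 1/27.71 = 0.03609 M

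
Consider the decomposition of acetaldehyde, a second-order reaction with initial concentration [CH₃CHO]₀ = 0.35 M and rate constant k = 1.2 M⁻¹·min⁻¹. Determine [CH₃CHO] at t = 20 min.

0.03723 M

Step 1: For a second-order reaction: 1/[CH₃CHO] = 1/[CH₃CHO]₀ + kt
Step 2: 1/[CH₃CHO] = 1/0.35 + 1.2 × 20
Step 3: 1/[CH₃CHO] = 2.857 + 24 = 26.86
Step 4: [CH₃CHO] = 1/26.86 = 0.03723 M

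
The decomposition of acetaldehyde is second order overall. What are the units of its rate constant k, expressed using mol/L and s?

(mol/L)⁻¹·s⁻¹

Step 1: For overall order n, rate = k × (concentration)^n.
Step 2: Rate has units mol/L·s⁻¹; concentration term has units (mol/L)^2.
Step 3: k = rate / (concentration)^n, so units of k = (mol/L)^(1-2)·s⁻¹ = (mol/L)⁻¹·s⁻¹.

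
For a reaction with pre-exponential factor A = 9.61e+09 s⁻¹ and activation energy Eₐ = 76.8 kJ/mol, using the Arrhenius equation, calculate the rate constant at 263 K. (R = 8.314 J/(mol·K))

5.36e-06 s⁻¹

Step 1: Use the Arrhenius equation: k = A × exp(-Eₐ/RT)
Step 2: Convert Eₐ to J/mol: 76.8 kJ/mol = 76800 J/mol
Step 3: Calculate the exponent: -Eₐ/(RT) = -76800/(8.314 × 263) = -35.12331
Step 4: k = 9.61e+09 × exp(-35.12331)
Step 5: k = 9.61e+09 × 5.57366e-16 = 5.3563e-06 s⁻¹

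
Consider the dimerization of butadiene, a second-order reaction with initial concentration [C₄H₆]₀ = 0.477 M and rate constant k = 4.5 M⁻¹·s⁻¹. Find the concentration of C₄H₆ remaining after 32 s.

0.006845 M

Step 1: For a second-order reaction: 1/[C₄H₆] = 1/[C₄H₆]₀ + kt
Step 2: 1/[C₄H₆] = 1/0.477 + 4.5 × 32
Step 3: 1/[C₄H₆] = 2.096 + 144 = 146.1
Step 4: [C₄H₆] = 1/146.1 = 0.006845 M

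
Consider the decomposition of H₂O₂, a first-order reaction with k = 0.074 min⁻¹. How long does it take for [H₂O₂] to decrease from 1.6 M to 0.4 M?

18.73 min

Step 1: For first-order: t = ln([H₂O₂]₀/[H₂O₂])/k
Step 2: t = ln(1.6/0.4)/0.074
Step 3: t = ln(4)/0.074
Step 4: t = 1.386/0.074 = 18.73 min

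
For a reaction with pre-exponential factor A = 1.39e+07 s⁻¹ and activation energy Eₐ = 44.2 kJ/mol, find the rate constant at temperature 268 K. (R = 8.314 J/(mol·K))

3.37e-02 s⁻¹

Step 1: Use the Arrhenius equation: k = A × exp(-Eₐ/RT)
Step 2: Convert Eₐ to J/mol: 44.2 kJ/mol = 44200 J/mol
Step 3: Calculate the exponent: -Eₐ/(RT) = -44200/(8.314 × 268) = -19.83707
Step 4: k = 1.39e+07 × exp(-19.83707)
Step 5: k = 1.39e+07 × 2.42588e-09 = 3.3720e-02 s⁻¹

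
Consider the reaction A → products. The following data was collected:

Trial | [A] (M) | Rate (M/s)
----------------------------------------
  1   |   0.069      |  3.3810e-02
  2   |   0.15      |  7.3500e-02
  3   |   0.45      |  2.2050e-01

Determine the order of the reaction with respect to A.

first order (1)

Step 1: Compare trials to find order n where rate₂/rate₁ = ([A]₂/[A]₁)^n
Step 2: rate₂/rate₁ = 7.3500e-02/3.3810e-02 = 2.174
Step 3: [A]₂/[A]₁ = 0.15/0.069 = 2.174
Step 4: n = ln(2.174)/ln(2.174) = 1.00 ≈ 1
Step 5: The reaction is first order in A.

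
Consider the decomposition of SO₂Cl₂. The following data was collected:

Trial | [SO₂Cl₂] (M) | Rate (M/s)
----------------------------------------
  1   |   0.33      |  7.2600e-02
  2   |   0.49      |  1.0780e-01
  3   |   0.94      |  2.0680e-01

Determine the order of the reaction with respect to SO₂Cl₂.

first order (1)

Step 1: Compare trials to find order n where rate₂/rate₁ = ([SO₂Cl₂]₂/[SO₂Cl₂]₁)^n
Step 2: rate₂/rate₁ = 1.0780e-01/7.2600e-02 = 1.485
Step 3: [SO₂Cl₂]₂/[SO₂Cl₂]₁ = 0.49/0.33 = 1.485
Step 4: n = ln(1.485)/ln(1.485) = 1.00 ≈ 1
Step 5: The reaction is first order in SO₂Cl₂.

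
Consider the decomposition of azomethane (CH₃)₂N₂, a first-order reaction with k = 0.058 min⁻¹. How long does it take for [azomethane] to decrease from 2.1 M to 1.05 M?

11.95 min

Step 1: For first-order: t = ln([azomethane]₀/[azomethane])/k
Step 2: t = ln(2.1/1.05)/0.058
Step 3: t = ln(2)/0.058
Step 4: t = 0.6931/0.058 = 11.95 min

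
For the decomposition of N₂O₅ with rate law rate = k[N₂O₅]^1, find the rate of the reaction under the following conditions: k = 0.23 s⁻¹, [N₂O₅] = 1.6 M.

0.368 M/s

Step 1: Identify the rate law: rate = k[N₂O₅]^1
Step 2: Substitute values: rate = 0.23 × (1.6)^1
Step 3: Calculate: rate = 0.23 × 1.6 = 0.368 M/s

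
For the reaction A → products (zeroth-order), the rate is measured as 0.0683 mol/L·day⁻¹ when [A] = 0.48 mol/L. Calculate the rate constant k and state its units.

0.0683 mol/L·day⁻¹

Step 1: For a zeroth-order reaction, rate = k (independent of concentration).
Step 2: k = rate = 0.0683 mol/L·day⁻¹.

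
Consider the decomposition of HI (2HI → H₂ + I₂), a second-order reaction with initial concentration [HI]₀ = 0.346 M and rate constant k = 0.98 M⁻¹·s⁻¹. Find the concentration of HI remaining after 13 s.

0.06398 M

Step 1: For a second-order reaction: 1/[HI] = 1/[HI]₀ + kt
Step 2: 1/[HI] = 1/0.346 + 0.98 × 13
Step 3: 1/[HI] = 2.89 + 12.74 = 15.63
Step 4: [HI] = 1/15.63 = 0.06398 M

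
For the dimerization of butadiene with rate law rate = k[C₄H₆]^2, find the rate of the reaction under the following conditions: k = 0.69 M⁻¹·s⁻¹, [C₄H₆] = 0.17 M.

0.01994 M/s

Step 1: Identify the rate law: rate = k[C₄H₆]^2
Step 2: Substitute values: rate = 0.69 × (0.17)^2
Step 3: Calculate: rate = 0.69 × 0.0289 = 0.019941 M/s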